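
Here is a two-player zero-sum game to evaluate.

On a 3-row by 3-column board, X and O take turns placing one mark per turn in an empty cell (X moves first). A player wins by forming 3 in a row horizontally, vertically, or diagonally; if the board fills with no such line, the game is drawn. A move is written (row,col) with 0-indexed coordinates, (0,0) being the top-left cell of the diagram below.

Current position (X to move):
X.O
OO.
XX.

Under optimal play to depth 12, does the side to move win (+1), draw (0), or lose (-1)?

value(X.O/OO./XX., X) = +1

ply 1, X at X.O/OO./XX. | (0,1)=-1→XXO/OO./XX.; (1,2)=+0→X.O/OOX/XX.; (2,2)=+1→X.O/OO./XXX*
ply 2: X.O/OO./XXX is terminal -1 (O); from X.O/OO./XX. depth 12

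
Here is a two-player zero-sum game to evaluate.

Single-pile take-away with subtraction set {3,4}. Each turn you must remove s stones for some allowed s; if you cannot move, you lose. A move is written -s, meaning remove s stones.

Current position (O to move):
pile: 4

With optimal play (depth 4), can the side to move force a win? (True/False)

O winning at [4]: True

p1 O@[4]: -3[1]+1* -4[0]+1
p2 X@[1] terminal -1; root [4] d4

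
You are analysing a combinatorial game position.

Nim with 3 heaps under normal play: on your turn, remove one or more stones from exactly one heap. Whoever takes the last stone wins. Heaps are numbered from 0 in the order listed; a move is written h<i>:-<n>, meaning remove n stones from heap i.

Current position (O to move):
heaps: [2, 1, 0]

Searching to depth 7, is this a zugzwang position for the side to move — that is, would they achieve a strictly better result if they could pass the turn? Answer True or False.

[(2,1,0)] O move#1: h0:-1:+1/(1,1,0)*, h0:-2:-1/(0,1,0), h1:-1:-1/(2,0,0)
[(1,1,0)] X move#2: h0:-1:-1/(0,1,0)*, h1:-1:-1/(1,0,0)
[(0,1,0)] O move#3: h1:-1:+1/(0,0,0)*
[(0,0,0)] end (terminal -1, X#4); searched (2,1,0) to 7
suppose O passes — search the same position with X to move:
pass> [(2,1,0)] X move#1: h0:-1:+1/(1,1,0)*, h0:-2:-1/(0,1,0), h1:-1:-1/(2,0,0)
pass> [(1,1,0)] O move#2: h0:-1:-1/(0,1,0)*, h1:-1:-1/(1,0,0)
pass> [(0,1,0)] X move#3: h1:-1:+1/(0,0,0)*
pass> [(0,0,0)] end (terminal -1, O#4); searched (2,1,0) to 7
for O: play +1, pass -1

zugzwang((2,1,0), O) = False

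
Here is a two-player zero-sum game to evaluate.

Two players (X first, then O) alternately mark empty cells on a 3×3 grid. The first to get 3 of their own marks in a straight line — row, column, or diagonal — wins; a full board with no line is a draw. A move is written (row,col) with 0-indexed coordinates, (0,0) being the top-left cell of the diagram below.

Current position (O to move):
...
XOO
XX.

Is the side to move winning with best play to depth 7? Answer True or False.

[.../XOO/XX.] O move#1: (0,0):-1/O../XOO/XX.*, (0,1):-1/.O./XOO/XX., (0,2):-1/..O/XOO/XX., (2,2):-1/.../XOO/XXO
[O../XOO/XX.] X move#2: (0,1):-1/OX./XOO/XX., (0,2):-1/O.X/XOO/XX., (2,2):+1/O../XOO/XXX*
[O../XOO/XXX] end (terminal -1, O#3); searched .../XOO/XX. to 7

O winning at [.../XOO/XX.]: False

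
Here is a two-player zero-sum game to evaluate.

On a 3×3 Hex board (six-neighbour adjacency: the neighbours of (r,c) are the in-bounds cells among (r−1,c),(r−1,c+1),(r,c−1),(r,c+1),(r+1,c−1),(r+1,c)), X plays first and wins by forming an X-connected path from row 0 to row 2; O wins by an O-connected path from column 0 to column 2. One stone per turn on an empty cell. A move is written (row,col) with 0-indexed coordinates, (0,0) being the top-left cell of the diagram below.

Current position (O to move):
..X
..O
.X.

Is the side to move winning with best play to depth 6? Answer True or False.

p1 O@[..X/..O/.X.]: (0,0)[O.X/..O/.X.]-1 (0,1)[.OX/..O/.X.]-1 (1,0)[..X/O.O/.X.]-1 (1,1)[..X/.OO/.X.]+1* (2,0)[..X/..O/OX.]-1 (2,2)[..X/..O/.XO]-1
p2 X@[..X/.OO/.X.]: (0,0)[X.X/.OO/.X.]-1* (0,1)[.XX/.OO/.X.]-1 (1,0)[..X/XOO/.X.]-1 (2,0)[..X/.OO/XX.]-1 (2,2)[..X/.OO/.XX]-1
p3 O@[X.X/.OO/.X.]: (0,1)[XOX/.OO/.X.]+1* (1,0)[X.X/OOO/.X.]+1 (2,0)[X.X/.OO/OX.]+1 (2,2)[X.X/.OO/.XO]+1
p4 X@[XOX/.OO/.X.]: (1,0)[XOX/XOO/.X.]-1* (2,0)[XOX/.OO/XX.]-1 (2,2)[XOX/.OO/.XX]-1
p5 O@[XOX/XOO/.X.]: (2,0)[XOX/XOO/OX.]+1* (2,2)[XOX/XOO/.XO]-1
p6 X@[XOX/XOO/OX.] terminal -1; root [..X/..O/.X.] d6

O winning at [..X/..O/.X.]: True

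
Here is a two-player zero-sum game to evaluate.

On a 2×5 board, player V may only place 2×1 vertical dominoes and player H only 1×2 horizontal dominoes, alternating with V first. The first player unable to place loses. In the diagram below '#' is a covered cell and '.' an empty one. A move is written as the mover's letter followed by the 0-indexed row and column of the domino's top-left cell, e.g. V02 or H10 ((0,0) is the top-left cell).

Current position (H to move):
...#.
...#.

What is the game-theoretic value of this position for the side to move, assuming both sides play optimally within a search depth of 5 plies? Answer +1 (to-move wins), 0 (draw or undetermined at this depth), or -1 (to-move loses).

[...#./...#.] H move#1: H00:-1/##.#./...#.*, H01:-1/.###./...#., H10:-1/...#./##.#., H11:-1/...#./.###.
[##.#./...#.] V move#2: V02:+1/####./..##.*, V04:-1/##.##/...##
[####./..##.] H move#3: H10:-1/####./####.*
[####./####.] V move#4: V04:+1/#####/#####*
[#####/#####] end (terminal -1, H#5); searched ...#./...#. to 5

value(...#./...#., H) = -1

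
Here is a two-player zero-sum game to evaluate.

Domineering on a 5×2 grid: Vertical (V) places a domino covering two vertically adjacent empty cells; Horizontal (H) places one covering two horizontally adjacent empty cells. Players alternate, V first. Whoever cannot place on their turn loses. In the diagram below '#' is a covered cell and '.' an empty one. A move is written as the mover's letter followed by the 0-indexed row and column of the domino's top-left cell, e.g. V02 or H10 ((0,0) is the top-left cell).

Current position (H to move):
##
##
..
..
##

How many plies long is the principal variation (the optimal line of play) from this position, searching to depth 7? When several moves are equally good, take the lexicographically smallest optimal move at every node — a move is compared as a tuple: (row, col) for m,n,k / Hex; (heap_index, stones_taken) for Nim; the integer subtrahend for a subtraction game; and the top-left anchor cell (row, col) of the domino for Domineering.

[##/##/../../##] H move#1: H20:+1/##/##/##/../##*, H30:+1/##/##/../##/##
[##/##/##/../##] end (terminal -1, V#2); searched ##/##/../../## to 7

PV length from [##/##/../../##]: 1 ply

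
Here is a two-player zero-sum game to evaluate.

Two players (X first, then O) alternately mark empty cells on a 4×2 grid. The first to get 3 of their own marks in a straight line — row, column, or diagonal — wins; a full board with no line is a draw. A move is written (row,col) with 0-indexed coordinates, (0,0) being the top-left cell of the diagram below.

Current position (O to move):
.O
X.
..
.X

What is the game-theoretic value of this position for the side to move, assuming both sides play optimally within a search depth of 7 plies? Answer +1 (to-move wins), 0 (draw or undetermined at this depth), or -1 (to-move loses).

value(.O/X./../.X, O) = 0

[.O/X./../.X] O move#1: (0,0):+0/OO/X./../.X*, (1,1):+0/.O/XO/../.X, (2,0):+0/.O/X./O./.X, (2,1):+0/.O/X./.O/.X, (3,0):+0/.O/X./../OX
[OO/X./../.X] X move#2: (1,1):+0/OO/XX/../.X*, (2,0):+0/OO/X./X./.X, (2,1):+0/OO/X./.X/.X, (3,0):+0/OO/X./../XX
[OO/XX/../.X] O move#3: (2,0):-1/OO/XX/O./.X, (2,1):+0/OO/XX/.O/.X*, (3,0):-1/OO/XX/../OX
[OO/XX/.O/.X] X move#4: (2,0):+0/OO/XX/XO/.X*, (3,0):+0/OO/XX/.O/XX
[OO/XX/XO/.X] O move#5: (3,0):+0/OO/XX/XO/OX*
[OO/XX/XO/OX] end (terminal +0, X#6); searched .O/X./../.X to 7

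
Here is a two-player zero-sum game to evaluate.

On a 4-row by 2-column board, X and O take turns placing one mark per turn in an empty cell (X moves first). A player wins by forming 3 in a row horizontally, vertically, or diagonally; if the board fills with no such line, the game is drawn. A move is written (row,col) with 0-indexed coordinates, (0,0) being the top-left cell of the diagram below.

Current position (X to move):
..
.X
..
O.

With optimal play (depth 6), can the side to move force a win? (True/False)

X winning at [../.X/../O.]: True

[../.X/../O.] X move#1: (0,0):+0/X./.X/../O., (0,1):+0/.X/.X/../O., (1,0):+0/../XX/../O., (2,0):+0/../.X/X./O., (2,1):+1/../.X/.X/O.*, (3,1):+0/../.X/../OX
[../.X/.X/O.] O move#2: (0,0):-1/O./.X/.X/O.*, (0,1):-1/.O/.X/.X/O., (1,0):-1/../OX/.X/O., (2,0):-1/../.X/OX/O., (3,1):-1/../.X/.X/OO
[O./.X/.X/O.] X move#3: (0,1):+1/OX/.X/.X/O.*, (1,0):+1/O./XX/.X/O., (2,0):+1/O./.X/XX/O., (3,1):+1/O./.X/.X/OX
[OX/.X/.X/O.] end (terminal -1, O#4); searched ../.X/../O. to 6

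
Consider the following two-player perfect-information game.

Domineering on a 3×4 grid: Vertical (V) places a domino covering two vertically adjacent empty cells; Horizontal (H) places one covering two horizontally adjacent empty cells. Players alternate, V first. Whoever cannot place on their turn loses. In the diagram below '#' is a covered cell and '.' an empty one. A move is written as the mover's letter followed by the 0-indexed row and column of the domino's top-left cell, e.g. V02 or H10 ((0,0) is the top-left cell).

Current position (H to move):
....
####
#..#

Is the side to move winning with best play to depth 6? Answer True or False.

H winning at [..../####/#..#]: True

[..../####/#..#] H move#1: H00:+1/##../####/#..#*, H01:+1/.##./####/#..#, H02:+1/..##/####/#..#, H21:+1/..../####/####
[##../####/#..#] end (terminal -1, V#2); searched ..../####/#..# to 6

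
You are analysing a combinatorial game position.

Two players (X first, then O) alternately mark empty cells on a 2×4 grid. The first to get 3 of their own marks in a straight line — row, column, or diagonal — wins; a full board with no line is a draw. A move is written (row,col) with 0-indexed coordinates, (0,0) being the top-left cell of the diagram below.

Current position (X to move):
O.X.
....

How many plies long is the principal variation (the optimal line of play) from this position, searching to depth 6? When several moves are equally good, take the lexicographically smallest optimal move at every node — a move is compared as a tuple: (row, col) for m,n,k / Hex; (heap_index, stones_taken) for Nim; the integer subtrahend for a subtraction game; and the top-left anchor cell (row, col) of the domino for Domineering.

p1 X@[O.X./....]: (0,1)[OXX./....]+0* (0,3)[O.XX/....]+0 (1,0)[O.X./X...]+0 (1,1)[O.X./.X..]+0 (1,2)[O.X./..X.]+0 (1,3)[O.X./...X]+0
p2 O@[OXX./....]: (0,3)[OXXO/....]+0* (1,0)[OXX./O...]-1 (1,1)[OXX./.O..]-1 (1,2)[OXX./..O.]-1 (1,3)[OXX./...O]-1
p3 X@[OXXO/....]: (1,0)[OXXO/X...]+0* (1,1)[OXXO/.X..]+0 (1,2)[OXXO/..X.]+0 (1,3)[OXXO/...X]+0
p4 O@[OXXO/X...]: (1,1)[OXXO/XO..]+0* (1,2)[OXXO/X.O.]+0 (1,3)[OXXO/X..O]+0
p5 X@[OXXO/XO..]: (1,2)[OXXO/XOX.]+0* (1,3)[OXXO/XO.X]+0
p6 O@[OXXO/XOX.]: (1,3)[OXXO/XOXO]+0*
p7 X@[OXXO/XOXO] terminal +0; root [O.X./....] d6

PV length from [O.X./....]: 6 plies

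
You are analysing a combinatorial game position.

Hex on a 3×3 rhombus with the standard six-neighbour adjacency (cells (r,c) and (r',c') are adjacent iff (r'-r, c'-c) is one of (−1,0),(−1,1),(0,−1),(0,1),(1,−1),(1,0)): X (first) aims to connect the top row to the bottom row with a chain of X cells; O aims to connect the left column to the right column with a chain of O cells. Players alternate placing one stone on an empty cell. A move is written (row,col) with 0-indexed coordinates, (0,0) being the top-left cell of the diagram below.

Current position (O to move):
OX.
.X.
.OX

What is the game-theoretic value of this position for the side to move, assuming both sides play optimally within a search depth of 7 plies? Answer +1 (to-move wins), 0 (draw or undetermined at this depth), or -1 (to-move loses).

value(OX./.X./.OX, O) = -1

ply 1, O at OX./.X./.OX | (0,2)=-1→OXO/.X./.OX*; (1,0)=-1→OX./OX./.OX; (1,2)=-1→OX./.XO/.OX; (2,0)=-1→OX./.X./OOX
ply 2, X at OXO/.X./.OX | (1,0)=+1→OXO/XX./.OX*; (1,2)=+1→OXO/.XX/.OX; (2,0)=+1→OXO/.X./XOX
ply 3, O at OXO/XX./.OX | (1,2)=-1→OXO/XXO/.OX*; (2,0)=-1→OXO/XX./OOX
ply 4, X at OXO/XXO/.OX | (2,0)=+1→OXO/XXO/XOX*
ply 5: OXO/XXO/XOX is terminal -1 (O); from OX./.X./.OX depth 7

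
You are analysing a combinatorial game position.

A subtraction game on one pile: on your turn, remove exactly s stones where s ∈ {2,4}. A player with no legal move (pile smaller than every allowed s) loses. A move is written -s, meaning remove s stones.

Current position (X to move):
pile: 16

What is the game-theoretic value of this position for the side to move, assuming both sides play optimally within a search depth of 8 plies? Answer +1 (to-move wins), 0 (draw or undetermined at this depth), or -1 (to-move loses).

[16] X move#1: -2:-1/14, -4:+1/12*
[12] O move#2: -2:-1/10*, -4:-1/8
[10] X move#3: -2:-1/8, -4:+1/6*
[6] O move#4: -2:-1/4*, -4:-1/2
[4] X move#5: -2:-1/2, -4:+1/0*
[0] end (terminal -1, O#6); searched 16 to 8

value(16, X) = +1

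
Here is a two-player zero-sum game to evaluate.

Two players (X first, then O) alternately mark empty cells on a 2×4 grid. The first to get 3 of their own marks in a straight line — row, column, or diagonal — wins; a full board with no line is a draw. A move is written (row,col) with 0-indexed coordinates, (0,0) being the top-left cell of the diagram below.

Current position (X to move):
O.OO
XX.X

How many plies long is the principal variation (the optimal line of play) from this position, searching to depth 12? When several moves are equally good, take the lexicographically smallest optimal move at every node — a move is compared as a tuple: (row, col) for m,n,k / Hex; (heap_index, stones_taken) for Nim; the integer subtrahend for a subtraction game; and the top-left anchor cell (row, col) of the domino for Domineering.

PV length from [O.OO/XX.X]: 1 ply

[O.OO/XX.X] X move#1: (0,1):+0/OXOO/XX.X, (1,2):+1/O.OO/XXXX*
[O.OO/XXXX] end (terminal -1, O#2); searched O.OO/XX.X to 12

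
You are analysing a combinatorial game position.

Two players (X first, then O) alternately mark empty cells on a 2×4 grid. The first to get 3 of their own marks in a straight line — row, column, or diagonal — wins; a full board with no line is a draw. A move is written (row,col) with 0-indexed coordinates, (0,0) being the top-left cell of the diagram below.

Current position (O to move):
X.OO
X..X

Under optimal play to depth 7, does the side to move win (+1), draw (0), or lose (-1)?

[X.OO/X..X] O move#1: (0,1):+1/XOOO/X..X*, (1,1):+0/X.OO/XO.X, (1,2):+0/X.OO/X.OX
[XOOO/X..X] end (terminal -1, X#2); searched X.OO/X..X to 7

value(X.OO/X..X, O) = +1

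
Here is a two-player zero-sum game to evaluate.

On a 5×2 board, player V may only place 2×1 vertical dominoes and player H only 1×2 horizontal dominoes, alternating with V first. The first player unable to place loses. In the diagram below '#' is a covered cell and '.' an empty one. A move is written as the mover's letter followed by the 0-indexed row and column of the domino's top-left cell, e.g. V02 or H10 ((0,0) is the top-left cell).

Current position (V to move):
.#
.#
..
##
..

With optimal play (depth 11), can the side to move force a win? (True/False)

V winning at [.#/.#/../##/..]: False

[.#/.#/../##/..] V move#1: V00:-1/##/##/../##/..*, V10:-1/.#/##/#./##/..
[##/##/../##/..] H move#2: H20:+1/##/##/##/##/..*, H40:+1/##/##/../##/##
[##/##/##/##/..] end (terminal -1, V#3); searched .#/.#/../##/.. to 11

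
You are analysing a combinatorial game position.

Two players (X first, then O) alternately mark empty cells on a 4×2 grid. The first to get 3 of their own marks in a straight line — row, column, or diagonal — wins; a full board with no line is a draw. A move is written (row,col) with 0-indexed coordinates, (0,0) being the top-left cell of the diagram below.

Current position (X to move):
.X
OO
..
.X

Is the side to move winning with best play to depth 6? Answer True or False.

X winning at [.X/OO/../.X]: False

[.X/OO/../.X] X move#1: (0,0):+0/XX/OO/../.X*, (2,0):+0/.X/OO/X./.X, (2,1):-1/.X/OO/.X/.X, (3,0):+0/.X/OO/../XX
[XX/OO/../.X] O move#2: (2,0):+0/XX/OO/O./.X*, (2,1):+0/XX/OO/.O/.X, (3,0):+0/XX/OO/../OX
[XX/OO/O./.X] X move#3: (2,1):-1/XX/OO/OX/.X, (3,0):+0/XX/OO/O./XX*
[XX/OO/O./XX] O move#4: (2,1):+0/XX/OO/OO/XX*
[XX/OO/OO/XX] end (terminal +0, X#5); searched .X/OO/../.X to 6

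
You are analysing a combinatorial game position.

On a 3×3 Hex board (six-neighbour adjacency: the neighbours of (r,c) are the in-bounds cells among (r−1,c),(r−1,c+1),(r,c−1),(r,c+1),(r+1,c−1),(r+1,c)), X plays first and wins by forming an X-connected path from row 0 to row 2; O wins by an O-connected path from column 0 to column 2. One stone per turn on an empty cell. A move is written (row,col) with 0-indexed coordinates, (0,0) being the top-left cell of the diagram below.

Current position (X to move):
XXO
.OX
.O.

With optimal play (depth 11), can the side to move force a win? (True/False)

X winning at [XXO/.OX/.O.]: False

[XXO/.OX/.O.] X move#1: (1,0):-1/XXO/XOX/.O.*, (2,0):-1/XXO/.OX/XO., (2,2):-1/XXO/.OX/.OX
[XXO/XOX/.O.] O move#2: (2,0):+1/XXO/XOX/OO.*, (2,2):-1/XXO/XOX/.OO
[XXO/XOX/OO.] end (terminal -1, X#3); searched XXO/.OX/.O. to 11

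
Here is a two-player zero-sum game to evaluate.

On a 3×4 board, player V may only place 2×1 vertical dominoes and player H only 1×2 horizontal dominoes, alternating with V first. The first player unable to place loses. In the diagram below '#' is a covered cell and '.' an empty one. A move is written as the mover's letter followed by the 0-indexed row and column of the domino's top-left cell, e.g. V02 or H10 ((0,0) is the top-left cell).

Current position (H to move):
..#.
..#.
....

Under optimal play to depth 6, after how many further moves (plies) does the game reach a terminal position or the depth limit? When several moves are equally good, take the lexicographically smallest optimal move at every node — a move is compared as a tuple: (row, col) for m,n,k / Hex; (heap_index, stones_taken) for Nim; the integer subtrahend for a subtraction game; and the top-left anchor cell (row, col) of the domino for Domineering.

PV length from [..#./..#./....]: 3 plies

p1 H@[..#./..#./....]: H00[###./..#./....]-1 H10[..#./###./....]+1* H20[..#./..#./##..]-1 H21[..#./..#./.##.]-1 H22[..#./..#./..##]-1
p2 V@[..#./###./....]: V03[..##/####/....]-1* V13[..#./####/...#]-1
p3 H@[..##/####/....]: H00[####/####/....]+1* H20[..##/####/##..]+1 H21[..##/####/.##.]+1 H22[..##/####/..##]+1
p4 V@[####/####/....] terminal -1; root [..#./..#./....] d6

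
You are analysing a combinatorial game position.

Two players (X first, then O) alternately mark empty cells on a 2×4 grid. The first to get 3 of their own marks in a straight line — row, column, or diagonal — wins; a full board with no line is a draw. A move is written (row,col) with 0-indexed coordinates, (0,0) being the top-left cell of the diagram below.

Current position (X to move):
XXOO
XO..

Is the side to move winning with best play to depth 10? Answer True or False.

[XXOO/XO..] X move#1: (1,2):+0/XXOO/XOX.*, (1,3):+0/XXOO/XO.X
[XXOO/XOX.] O move#2: (1,3):+0/XXOO/XOXO*
[XXOO/XOXO] end (terminal +0, X#3); searched XXOO/XO.. to 10

X winning at [XXOO/XO..]: False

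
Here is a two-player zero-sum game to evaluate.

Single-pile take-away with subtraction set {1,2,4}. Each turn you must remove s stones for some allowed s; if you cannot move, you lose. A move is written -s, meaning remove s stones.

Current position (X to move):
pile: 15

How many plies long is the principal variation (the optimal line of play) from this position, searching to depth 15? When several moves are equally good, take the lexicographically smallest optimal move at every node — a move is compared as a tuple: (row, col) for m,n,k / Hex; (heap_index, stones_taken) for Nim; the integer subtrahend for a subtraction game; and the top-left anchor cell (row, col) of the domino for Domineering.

p1 X@[15]: -1[14]-1* -2[13]-1 -4[11]-1
p2 O@[14]: -1[13]-1 -2[12]+1* -4[10]-1
p3 X@[12]: -1[11]-1* -2[10]-1 -4[8]-1
p4 O@[11]: -1[10]-1 -2[9]+1* -4[7]-1
p5 X@[9]: -1[8]-1* -2[7]-1 -4[5]-1
p6 O@[8]: -1[7]-1 -2[6]+1* -4[4]-1
p7 X@[6]: -1[5]-1* -2[4]-1 -4[2]-1
p8 O@[5]: -1[4]-1 -2[3]+1* -4[1]-1
p9 X@[3]: -1[2]-1* -2[1]-1
p10 O@[2]: -1[1]-1 -2[0]+1*
p11 X@[0] terminal -1; root [15] d15

PV length from [15]: 10 plies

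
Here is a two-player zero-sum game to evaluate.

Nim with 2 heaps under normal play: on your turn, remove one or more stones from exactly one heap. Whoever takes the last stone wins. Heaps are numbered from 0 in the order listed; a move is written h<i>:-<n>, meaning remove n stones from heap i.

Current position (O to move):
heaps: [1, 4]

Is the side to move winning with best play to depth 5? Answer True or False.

O winning at [(1,4)]: True

[(1,4)] O move#1: h0:-1:-1/(0,4), h1:-1:-1/(1,3), h1:-2:-1/(1,2), h1:-3:+1/(1,1)*, h1:-4:-1/(1,0)
[(1,1)] X move#2: h0:-1:-1/(0,1)*, h1:-1:-1/(1,0)
[(0,1)] O move#3: h1:-1:+1/(0,0)*
[(0,0)] end (terminal -1, X#4); searched (1,4) to 5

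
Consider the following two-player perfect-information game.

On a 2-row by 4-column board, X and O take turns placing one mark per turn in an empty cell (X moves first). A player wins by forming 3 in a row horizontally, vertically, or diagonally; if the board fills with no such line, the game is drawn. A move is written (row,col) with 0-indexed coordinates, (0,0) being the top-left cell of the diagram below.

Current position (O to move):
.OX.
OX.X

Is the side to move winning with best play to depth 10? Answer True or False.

[.OX./OX.X] O move#1: (0,0):-1/OOX./OX.X, (0,3):-1/.OXO/OX.X, (1,2):+0/.OX./OXOX*
[.OX./OXOX] X move#2: (0,0):+0/XOX./OXOX*, (0,3):+0/.OXX/OXOX
[XOX./OXOX] O move#3: (0,3):+0/XOXO/OXOX*
[XOXO/OXOX] end (terminal +0, X#4); searched .OX./OX.X to 10

O winning at [.OX./OX.X]: False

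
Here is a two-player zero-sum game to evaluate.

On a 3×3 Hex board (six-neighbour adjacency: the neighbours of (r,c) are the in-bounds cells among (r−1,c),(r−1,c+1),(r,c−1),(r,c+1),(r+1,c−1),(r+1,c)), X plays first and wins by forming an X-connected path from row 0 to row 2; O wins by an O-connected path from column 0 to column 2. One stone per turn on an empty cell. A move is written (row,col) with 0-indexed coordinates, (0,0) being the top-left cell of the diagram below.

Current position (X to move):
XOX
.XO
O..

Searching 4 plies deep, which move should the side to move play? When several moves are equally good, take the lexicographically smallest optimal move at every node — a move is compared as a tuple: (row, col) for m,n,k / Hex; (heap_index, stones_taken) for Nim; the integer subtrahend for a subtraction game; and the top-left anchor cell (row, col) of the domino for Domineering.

[XOX/.XO/O..] X move#1: (1,0):-1/XOX/XXO/O.., (2,1):+1/XOX/.XO/OX.*, (2,2):-1/XOX/.XO/O.X
[XOX/.XO/OX.] end (terminal -1, O#2); searched XOX/.XO/O.. to 4

X's best at [XOX/.XO/O..]: (2,1)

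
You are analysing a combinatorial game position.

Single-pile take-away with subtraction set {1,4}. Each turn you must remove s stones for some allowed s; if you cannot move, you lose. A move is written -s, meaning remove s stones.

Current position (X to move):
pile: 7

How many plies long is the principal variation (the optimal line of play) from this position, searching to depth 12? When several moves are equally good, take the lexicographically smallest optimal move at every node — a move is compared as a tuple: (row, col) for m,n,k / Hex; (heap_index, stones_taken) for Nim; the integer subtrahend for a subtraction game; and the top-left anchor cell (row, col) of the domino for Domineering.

PV length from [7]: 4 plies

[7] X move#1: -1:-1/6*, -4:-1/3
[6] O move#2: -1:+1/5*, -4:+1/2
[5] X move#3: -1:-1/4*, -4:-1/1
[4] O move#4: -1:-1/3, -4:+1/0*
[0] end (terminal -1, X#5); searched 7 to 12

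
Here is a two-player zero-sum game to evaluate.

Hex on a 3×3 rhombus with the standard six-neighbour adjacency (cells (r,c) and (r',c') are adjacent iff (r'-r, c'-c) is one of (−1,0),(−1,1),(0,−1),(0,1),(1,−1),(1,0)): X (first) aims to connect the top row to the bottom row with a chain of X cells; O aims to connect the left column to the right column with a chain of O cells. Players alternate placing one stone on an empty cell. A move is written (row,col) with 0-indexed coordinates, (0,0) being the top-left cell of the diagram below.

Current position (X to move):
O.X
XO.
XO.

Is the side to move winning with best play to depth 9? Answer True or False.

X winning at [O.X/XO./XO.]: True

[O.X/XO./XO.] X move#1: (0,1):+1/OXX/XO./XO.*, (1,2):+1/O.X/XOX/XO., (2,2):+1/O.X/XO./XOX
[OXX/XO./XO.] end (terminal -1, O#2); searched O.X/XO./XO. to 9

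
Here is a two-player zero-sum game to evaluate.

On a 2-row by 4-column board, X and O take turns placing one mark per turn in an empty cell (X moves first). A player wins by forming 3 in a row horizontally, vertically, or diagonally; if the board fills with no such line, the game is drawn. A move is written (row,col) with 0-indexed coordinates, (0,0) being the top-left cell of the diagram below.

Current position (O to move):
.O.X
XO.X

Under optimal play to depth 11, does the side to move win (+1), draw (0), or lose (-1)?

value(.O.X/XO.X, O) = 0

ply 1, O at .O.X/XO.X | (0,0)=+0→OO.X/XO.X*; (0,2)=+0→.OOX/XO.X; (1,2)=+0→.O.X/XOOX
ply 2, X at OO.X/XO.X | (0,2)=+0→OOXX/XO.X*; (1,2)=-1→OO.X/XOXX
ply 3, O at OOXX/XO.X | (1,2)=+0→OOXX/XOOX*
ply 4: OOXX/XOOX is terminal +0 (X); from .O.X/XO.X depth 11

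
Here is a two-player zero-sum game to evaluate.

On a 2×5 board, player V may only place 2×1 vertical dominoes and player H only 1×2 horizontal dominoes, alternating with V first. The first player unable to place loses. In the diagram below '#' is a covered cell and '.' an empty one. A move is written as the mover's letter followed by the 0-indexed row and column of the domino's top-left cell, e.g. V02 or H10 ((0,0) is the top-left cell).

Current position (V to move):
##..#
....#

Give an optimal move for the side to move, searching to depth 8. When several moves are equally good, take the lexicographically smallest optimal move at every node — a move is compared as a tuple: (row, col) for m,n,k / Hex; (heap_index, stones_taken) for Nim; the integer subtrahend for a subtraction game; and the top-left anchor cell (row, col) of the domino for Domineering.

p1 V@[##..#/....#]: V02[###.#/..#.#]+1* V03[##.##/...##]-1
p2 H@[###.#/..#.#]: H10[###.#/###.#]-1*
p3 V@[###.#/###.#]: V03[#####/#####]+1*
p4 H@[#####/#####] terminal -1; root [##..#/....#] d8

V's best at [##..#/....#]: V02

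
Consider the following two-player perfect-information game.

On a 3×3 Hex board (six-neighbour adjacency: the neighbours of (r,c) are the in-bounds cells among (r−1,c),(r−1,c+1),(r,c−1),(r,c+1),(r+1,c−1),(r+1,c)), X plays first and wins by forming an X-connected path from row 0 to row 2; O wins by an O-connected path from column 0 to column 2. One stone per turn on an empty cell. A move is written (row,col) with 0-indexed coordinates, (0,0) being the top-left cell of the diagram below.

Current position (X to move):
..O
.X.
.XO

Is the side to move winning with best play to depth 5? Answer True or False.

ply 1, X at ..O/.X./.XO | (0,0)=+1→X.O/.X./.XO*; (0,1)=+1→.XO/.X./.XO; (1,0)=+1→..O/XX./.XO; (1,2)=-1→..O/.XX/.XO; (2,0)=-1→..O/.X./XXO
ply 2, O at X.O/.X./.XO | (0,1)=-1→XOO/.X./.XO*; (1,0)=-1→X.O/OX./.XO; (1,2)=-1→X.O/.XO/.XO; (2,0)=-1→X.O/.X./OXO
ply 3, X at XOO/.X./.XO | (1,0)=+1→XOO/XX./.XO*; (1,2)=-1→XOO/.XX/.XO; (2,0)=-1→XOO/.X./XXO
ply 4: XOO/XX./.XO is terminal -1 (O); from ..O/.X./.XO depth 5

X winning at [..O/.X./.XO]: True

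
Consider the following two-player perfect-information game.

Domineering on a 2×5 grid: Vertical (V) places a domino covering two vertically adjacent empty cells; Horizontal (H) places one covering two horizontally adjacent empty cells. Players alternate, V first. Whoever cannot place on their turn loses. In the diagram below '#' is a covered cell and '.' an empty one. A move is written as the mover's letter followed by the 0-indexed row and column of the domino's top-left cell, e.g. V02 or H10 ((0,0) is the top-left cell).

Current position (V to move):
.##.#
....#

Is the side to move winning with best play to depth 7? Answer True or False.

p1 V@[.##.#/....#]: V00[###.#/#...#]-1* V03[.####/...##]-1
p2 H@[###.#/#...#]: H11[###.#/###.#]-1 H12[###.#/#.###]+1*
p3 V@[###.#/#.###] terminal -1; root [.##.#/....#] d7

V winning at [.##.#/....#]: False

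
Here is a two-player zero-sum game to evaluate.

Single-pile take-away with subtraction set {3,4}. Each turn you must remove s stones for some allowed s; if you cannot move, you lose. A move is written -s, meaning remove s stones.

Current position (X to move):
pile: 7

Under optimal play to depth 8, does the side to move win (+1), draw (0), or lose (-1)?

p1 X@[7]: -3[4]-1* -4[3]-1
p2 O@[4]: -3[1]+1* -4[0]+1
p3 X@[1] terminal -1; root [7] d8

value(7, X) = -1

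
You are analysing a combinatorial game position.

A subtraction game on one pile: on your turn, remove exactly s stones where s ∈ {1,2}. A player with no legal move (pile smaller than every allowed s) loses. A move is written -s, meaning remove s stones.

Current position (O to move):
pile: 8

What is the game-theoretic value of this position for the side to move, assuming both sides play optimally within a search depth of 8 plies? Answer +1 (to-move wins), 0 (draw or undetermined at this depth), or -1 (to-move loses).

ply 1, O at 8 | -1=-1→7; -2=+1→6*
ply 2, X at 6 | -1=-1→5*; -2=-1→4
ply 3, O at 5 | -1=-1→4; -2=+1→3*
ply 4, X at 3 | -1=-1→2*; -2=-1→1
ply 5, O at 2 | -1=-1→1; -2=+1→0*
ply 6: 0 is terminal -1 (X); from 8 depth 8

value(8, O) = +1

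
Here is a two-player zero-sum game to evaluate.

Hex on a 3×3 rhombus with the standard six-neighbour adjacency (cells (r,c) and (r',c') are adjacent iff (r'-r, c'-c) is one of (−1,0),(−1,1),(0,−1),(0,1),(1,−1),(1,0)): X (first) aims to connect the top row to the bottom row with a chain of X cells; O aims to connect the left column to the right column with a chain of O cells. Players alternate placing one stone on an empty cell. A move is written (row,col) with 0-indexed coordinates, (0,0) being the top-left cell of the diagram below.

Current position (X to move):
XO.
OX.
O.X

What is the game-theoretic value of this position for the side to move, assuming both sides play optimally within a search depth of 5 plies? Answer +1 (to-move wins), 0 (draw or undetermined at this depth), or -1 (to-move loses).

[XO./OX./O.X] X move#1: (0,2):+1/XOX/OX./O.X*, (1,2):-1/XO./OXX/O.X, (2,1):-1/XO./OX./OXX
[XOX/OX./O.X] O move#2: (1,2):-1/XOX/OXO/O.X*, (2,1):-1/XOX/OX./OOX
[XOX/OXO/O.X] X move#3: (2,1):+1/XOX/OXO/OXX*
[XOX/OXO/OXX] end (terminal -1, O#4); searched XO./OX./O.X to 5

value(XO./OX./O.X, X) = +1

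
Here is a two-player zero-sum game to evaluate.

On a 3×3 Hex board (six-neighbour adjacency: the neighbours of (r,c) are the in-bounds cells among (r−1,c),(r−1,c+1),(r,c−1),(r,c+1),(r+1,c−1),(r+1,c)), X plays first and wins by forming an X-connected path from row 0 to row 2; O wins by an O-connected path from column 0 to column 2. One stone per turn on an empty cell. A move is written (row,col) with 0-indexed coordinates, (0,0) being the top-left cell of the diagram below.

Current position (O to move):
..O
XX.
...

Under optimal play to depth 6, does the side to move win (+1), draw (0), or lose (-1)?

p1 O@[..O/XX./...]: (0,0)[O.O/XX./...]-1* (0,1)[.OO/XX./...]-1 (1,2)[..O/XXO/...]-1 (2,0)[..O/XX./O..]-1 (2,1)[..O/XX./.O.]-1 (2,2)[..O/XX./..O]-1
p2 X@[O.O/XX./...]: (0,1)[OXO/XX./...]+1* (1,2)[O.O/XXX/...]-1 (2,0)[O.O/XX./X..]-1 (2,1)[O.O/XX./.X.]-1 (2,2)[O.O/XX./..X]-1
p3 O@[OXO/XX./...]: (1,2)[OXO/XXO/...]-1* (2,0)[OXO/XX./O..]-1 (2,1)[OXO/XX./.O.]-1 (2,2)[OXO/XX./..O]-1
p4 X@[OXO/XXO/...]: (2,0)[OXO/XXO/X..]+1* (2,1)[OXO/XXO/.X.]+1 (2,2)[OXO/XXO/..X]+1
p5 O@[OXO/XXO/X..] terminal -1; root [..O/XX./...] d6

value(..O/XX./..., O) = -1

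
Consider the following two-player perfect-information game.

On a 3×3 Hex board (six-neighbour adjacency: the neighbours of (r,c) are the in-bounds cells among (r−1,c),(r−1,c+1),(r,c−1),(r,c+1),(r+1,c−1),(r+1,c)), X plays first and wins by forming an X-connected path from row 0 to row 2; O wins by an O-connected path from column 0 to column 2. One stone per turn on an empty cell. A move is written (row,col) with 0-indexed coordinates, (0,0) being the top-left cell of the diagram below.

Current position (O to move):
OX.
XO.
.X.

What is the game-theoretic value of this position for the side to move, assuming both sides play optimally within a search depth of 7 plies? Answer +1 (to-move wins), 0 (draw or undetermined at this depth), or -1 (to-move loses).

ply 1, O at OX./XO./.X. | (0,2)=-1→OXO/XO./.X.; (1,2)=-1→OX./XOO/.X.; (2,0)=+1→OX./XO./OX.*; (2,2)=-1→OX./XO./.XO
ply 2, X at OX./XO./OX. | (0,2)=-1→OXX/XO./OX.*; (1,2)=-1→OX./XOX/OX.; (2,2)=-1→OX./XO./OXX
ply 3, O at OXX/XO./OX. | (1,2)=+1→OXX/XOO/OX.*; (2,2)=-1→OXX/XO./OXO
ply 4: OXX/XOO/OX. is terminal -1 (X); from OX./XO./.X. depth 7

value(OX./XO./.X., O) = +1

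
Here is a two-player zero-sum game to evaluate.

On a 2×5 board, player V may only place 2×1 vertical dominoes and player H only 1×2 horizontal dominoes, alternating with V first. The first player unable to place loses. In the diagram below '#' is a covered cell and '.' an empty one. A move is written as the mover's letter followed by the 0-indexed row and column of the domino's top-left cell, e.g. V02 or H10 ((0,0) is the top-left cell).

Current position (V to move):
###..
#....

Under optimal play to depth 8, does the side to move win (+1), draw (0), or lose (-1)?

p1 V@[###../#....]: V03[####./#..#.]+1* V04[###.#/#...#]-1
p2 H@[####./#..#.]: H11[####./####.]-1*
p3 V@[####./####.]: V04[#####/#####]+1*
p4 H@[#####/#####] terminal -1; root [###../#....] d8

value(###../#...., V) = +1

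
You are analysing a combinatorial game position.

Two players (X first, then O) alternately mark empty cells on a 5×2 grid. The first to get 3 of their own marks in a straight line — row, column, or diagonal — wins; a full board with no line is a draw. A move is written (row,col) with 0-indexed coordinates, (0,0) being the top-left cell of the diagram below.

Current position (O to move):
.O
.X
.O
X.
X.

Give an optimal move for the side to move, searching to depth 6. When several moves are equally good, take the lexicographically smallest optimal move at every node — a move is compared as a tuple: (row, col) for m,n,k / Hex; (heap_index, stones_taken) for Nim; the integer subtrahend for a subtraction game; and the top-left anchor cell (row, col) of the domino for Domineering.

p1 O@[.O/.X/.O/X./X.]: (0,0)[OO/.X/.O/X./X.]-1 (1,0)[.O/OX/.O/X./X.]-1 (2,0)[.O/.X/OO/X./X.]+0* (3,1)[.O/.X/.O/XO/X.]-1 (4,1)[.O/.X/.O/X./XO]-1
p2 X@[.O/.X/OO/X./X.]: (0,0)[XO/.X/OO/X./X.]+0* (1,0)[.O/XX/OO/X./X.]+0 (3,1)[.O/.X/OO/XX/X.]+0 (4,1)[.O/.X/OO/X./XX]+0
p3 O@[XO/.X/OO/X./X.]: (1,0)[XO/OX/OO/X./X.]+0* (3,1)[XO/.X/OO/XO/X.]+0 (4,1)[XO/.X/OO/X./XO]+0
p4 X@[XO/OX/OO/X./X.]: (3,1)[XO/OX/OO/XX/X.]+0* (4,1)[XO/OX/OO/X./XX]+0
p5 O@[XO/OX/OO/XX/X.]: (4,1)[XO/OX/OO/XX/XO]+0*
p6 X@[XO/OX/OO/XX/XO] terminal +0; root [.O/.X/.O/X./X.] d6

O's best at [.O/.X/.O/X./X.]: (2,0)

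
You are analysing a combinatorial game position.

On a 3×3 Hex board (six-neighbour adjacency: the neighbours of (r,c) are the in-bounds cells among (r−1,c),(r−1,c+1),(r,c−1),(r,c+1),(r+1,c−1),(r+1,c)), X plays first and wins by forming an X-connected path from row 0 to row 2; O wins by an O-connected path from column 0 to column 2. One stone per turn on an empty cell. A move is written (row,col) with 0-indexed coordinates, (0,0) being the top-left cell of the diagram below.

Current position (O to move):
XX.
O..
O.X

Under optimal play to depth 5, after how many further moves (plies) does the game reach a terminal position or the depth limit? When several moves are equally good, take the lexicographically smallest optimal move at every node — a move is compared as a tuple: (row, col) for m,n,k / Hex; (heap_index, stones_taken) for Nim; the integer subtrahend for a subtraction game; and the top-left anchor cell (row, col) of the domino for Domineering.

PV length from [XX./O../O.X]: 3 plies

ply 1, O at XX./O../O.X | (0,2)=-1→XXO/O../O.X; (1,1)=+1→XX./OO./O.X*; (1,2)=+1→XX./O.O/O.X; (2,1)=-1→XX./O../OOX
ply 2, X at XX./OO./O.X | (0,2)=-1→XXX/OO./O.X*; (1,2)=-1→XX./OOX/O.X; (2,1)=-1→XX./OO./OXX
ply 3, O at XXX/OO./O.X | (1,2)=+1→XXX/OOO/O.X*; (2,1)=-1→XXX/OO./OOX
ply 4: XXX/OOO/O.X is terminal -1 (X); from XX./O../O.X depth 5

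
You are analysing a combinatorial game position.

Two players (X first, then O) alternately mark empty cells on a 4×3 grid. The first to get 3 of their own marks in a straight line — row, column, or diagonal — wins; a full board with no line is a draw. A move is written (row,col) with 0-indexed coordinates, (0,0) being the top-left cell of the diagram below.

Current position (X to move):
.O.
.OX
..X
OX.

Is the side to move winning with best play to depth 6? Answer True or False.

X winning at [.O./.OX/..X/OX.]: True

[.O./.OX/..X/OX.] X move#1: (0,0):-1/XO./.OX/..X/OX., (0,2):+1/.OX/.OX/..X/OX.*, (1,0):-1/.O./XOX/..X/OX., (2,0):-1/.O./.OX/X.X/OX., (2,1):+1/.O./.OX/.XX/OX., (3,2):+1/.O./.OX/..X/OXX
[.OX/.OX/..X/OX.] end (terminal -1, O#2); searched .O./.OX/..X/OX. to 6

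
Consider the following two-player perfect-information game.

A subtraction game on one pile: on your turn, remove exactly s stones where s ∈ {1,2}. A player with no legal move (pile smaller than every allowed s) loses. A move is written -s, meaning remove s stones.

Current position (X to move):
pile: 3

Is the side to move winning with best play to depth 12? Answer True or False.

X winning at [3]: False

p1 X@[3]: -1[2]-1* -2[1]-1
p2 O@[2]: -1[1]-1 -2[0]+1*
p3 X@[0] terminal -1; root [3] d12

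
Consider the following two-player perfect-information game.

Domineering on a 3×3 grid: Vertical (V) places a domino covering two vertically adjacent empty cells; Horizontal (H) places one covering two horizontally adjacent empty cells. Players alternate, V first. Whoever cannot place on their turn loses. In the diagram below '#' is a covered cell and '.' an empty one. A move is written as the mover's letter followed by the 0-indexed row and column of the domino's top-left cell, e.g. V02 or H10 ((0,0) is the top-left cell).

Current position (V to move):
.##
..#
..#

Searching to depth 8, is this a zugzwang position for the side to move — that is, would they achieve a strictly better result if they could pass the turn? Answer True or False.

zugzwang(.##/..#/..#, V) = False

[.##/..#/..#] V move#1: V00:-1/###/#.#/..#, V10:+1/.##/#.#/#.#*, V11:+1/.##/.##/.##
[.##/#.#/#.#] end (terminal -1, H#2); searched .##/..#/..# to 8
pass branch (H moves first from the same position):
  | [.##/..#/..#] H move#1: H10:+1/.##/###/..#*, H20:-1/.##/..#/###
  | [.##/###/..#] end (terminal -1, V#2); searched .##/..#/..# to 8
V moving scores +1; V passing scores -1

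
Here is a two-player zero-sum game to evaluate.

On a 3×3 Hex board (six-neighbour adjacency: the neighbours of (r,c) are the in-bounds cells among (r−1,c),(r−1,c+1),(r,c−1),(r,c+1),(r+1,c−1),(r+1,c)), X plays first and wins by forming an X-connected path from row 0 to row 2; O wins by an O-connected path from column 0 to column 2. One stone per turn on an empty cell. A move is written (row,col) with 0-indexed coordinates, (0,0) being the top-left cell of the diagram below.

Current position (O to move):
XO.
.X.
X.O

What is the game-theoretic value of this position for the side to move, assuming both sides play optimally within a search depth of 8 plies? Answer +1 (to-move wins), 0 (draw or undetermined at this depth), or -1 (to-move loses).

value(XO./.X./X.O, O) = -1

ply 1, O at XO./.X./X.O | (0,2)=-1→XOO/.X./X.O*; (1,0)=-1→XO./OX./X.O; (1,2)=-1→XO./.XO/X.O; (2,1)=-1→XO./.X./XOO
ply 2, X at XOO/.X./X.O | (1,0)=+1→XOO/XX./X.O*; (1,2)=-1→XOO/.XX/X.O; (2,1)=-1→XOO/.X./XXO
ply 3: XOO/XX./X.O is terminal -1 (O); from XO./.X./X.O depth 8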